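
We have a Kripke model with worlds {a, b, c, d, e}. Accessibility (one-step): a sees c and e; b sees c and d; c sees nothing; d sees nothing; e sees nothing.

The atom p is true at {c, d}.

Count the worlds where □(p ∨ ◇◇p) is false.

a: successors {c, e}; p ∨ ◇◇p there: c:T, e:F. ✗
b: successors {c, d}; p ∨ ◇◇p there: c:T, d:T. ✓
c: no successors, so □(p ∨ ◇◇p) holds vacuously. ✓
d: no successors, so □(p ∨ ◇◇p) holds vacuously. ✓
e: no successors, so □(p ∨ ◇◇p) holds vacuously. ✓
Satisfying worlds: {b, c, d, e}.
So □(p ∨ ◇◇p) fails at the other 1 world.

1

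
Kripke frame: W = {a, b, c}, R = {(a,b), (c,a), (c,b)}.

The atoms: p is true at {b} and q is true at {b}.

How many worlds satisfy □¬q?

1

a: successors {b}; ¬q there: b:F. ✗
b: no successors, so □¬q holds vacuously. ✓
c: successors {a, b}; ¬q there: a:T, b:F. ✗
Satisfying worlds: {b}.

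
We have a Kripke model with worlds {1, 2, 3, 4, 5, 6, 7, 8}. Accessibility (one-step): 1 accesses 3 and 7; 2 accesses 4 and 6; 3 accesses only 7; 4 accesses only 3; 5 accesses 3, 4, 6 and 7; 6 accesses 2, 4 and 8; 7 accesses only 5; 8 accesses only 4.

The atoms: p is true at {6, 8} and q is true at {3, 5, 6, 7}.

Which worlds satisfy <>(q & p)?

{2, 5}

1: successors {3, 7}; q & p there: 3:F, 7:F. ✗
2: successors {4, 6}; q & p there: 4:F, 6:T. ✓
3: successors {7}; q & p there: 7:F. ✗
4: successors {3}; q & p there: 3:F. ✗
5: successors {3, 4, 6, 7}; q & p there: 3:F, 4:F, 6:T, 7:F. ✓
6: successors {2, 4, 8}; q & p there: 2:F, 4:F, 8:F. ✗
7: successors {5}; q & p there: 5:F. ✗
8: successors {4}; q & p there: 4:F. ✗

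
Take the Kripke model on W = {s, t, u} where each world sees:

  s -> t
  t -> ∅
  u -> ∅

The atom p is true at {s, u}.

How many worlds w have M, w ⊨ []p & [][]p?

2

s: []p is F, [][]p is T. ✗
t: []p is T, [][]p is T. ✓
u: []p is T, [][]p is T. ✓
Satisfying worlds: {t, u}.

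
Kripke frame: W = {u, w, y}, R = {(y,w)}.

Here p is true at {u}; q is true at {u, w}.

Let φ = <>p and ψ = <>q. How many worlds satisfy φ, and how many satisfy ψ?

For <>p:
u: no successors, so <>p fails. ✗
w: no successors, so <>p fails. ✗
y: successors {w}; p there: w:F. ✗
— 0 worlds.
For <>q:
u: no successors, so <>q fails. ✗
w: no successors, so <>q fails. ✗
y: successors {w}; q there: w:T. ✓
— 1 world.

0 and 1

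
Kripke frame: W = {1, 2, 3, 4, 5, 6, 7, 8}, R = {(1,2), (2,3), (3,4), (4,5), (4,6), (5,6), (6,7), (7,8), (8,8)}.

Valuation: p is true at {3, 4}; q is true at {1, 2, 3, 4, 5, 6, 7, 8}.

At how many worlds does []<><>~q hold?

0

1: successors {2}; <><>~q there: 2:F. ✗
2: successors {3}; <><>~q there: 3:F. ✗
3: successors {4}; <><>~q there: 4:F. ✗
4: successors {5, 6}; <><>~q there: 5:F, 6:F. ✗
5: successors {6}; <><>~q there: 6:F. ✗
6: successors {7}; <><>~q there: 7:F. ✗
7: successors {8}; <><>~q there: 8:F. ✗
8: successors {8}; <><>~q there: 8:F. ✗
Satisfying worlds: ∅.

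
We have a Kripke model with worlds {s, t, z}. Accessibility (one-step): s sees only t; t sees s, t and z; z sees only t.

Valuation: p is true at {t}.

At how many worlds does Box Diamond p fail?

0

s: successors {t}; Diamond p there: t:T. ✓
t: successors {s, t, z}; Diamond p there: s:T, t:T, z:T. ✓
z: successors {t}; Diamond p there: t:T. ✓
Satisfying worlds: {s, t, z}.
So Box Diamond p fails at the other 0 worlds.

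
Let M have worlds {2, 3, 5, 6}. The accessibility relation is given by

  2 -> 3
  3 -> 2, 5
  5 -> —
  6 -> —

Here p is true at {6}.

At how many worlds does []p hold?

2: successors {3}; p there: 3:F. ✗
3: successors {2, 5}; p there: 2:F, 5:F. ✗
5: no successors, so []p holds vacuously. ✓
6: no successors, so []p holds vacuously. ✓
Satisfying worlds: {5, 6}.

2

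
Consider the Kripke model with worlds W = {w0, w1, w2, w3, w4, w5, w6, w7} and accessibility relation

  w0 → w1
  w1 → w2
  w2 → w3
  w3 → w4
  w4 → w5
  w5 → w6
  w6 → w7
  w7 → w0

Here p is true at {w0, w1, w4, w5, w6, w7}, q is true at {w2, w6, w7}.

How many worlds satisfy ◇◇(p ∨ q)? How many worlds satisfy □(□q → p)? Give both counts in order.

For ◇◇(p ∨ q):
w0: successors {w1}; ◇(p ∨ q) there: w1:T. ✓
w1: successors {w2}; ◇(p ∨ q) there: w2:F. ✗
w2: successors {w3}; ◇(p ∨ q) there: w3:T. ✓
w3: successors {w4}; ◇(p ∨ q) there: w4:T. ✓
w4: successors {w5}; ◇(p ∨ q) there: w5:T. ✓
w5: successors {w6}; ◇(p ∨ q) there: w6:T. ✓
w6: successors {w7}; ◇(p ∨ q) there: w7:T. ✓
w7: successors {w0}; ◇(p ∨ q) there: w0:T. ✓
— 7 worlds.
For □(□q → p):
w0: successors {w1}; □q → p there: w1:T. ✓
w1: successors {w2}; □q → p there: w2:T. ✓
w2: successors {w3}; □q → p there: w3:T. ✓
w3: successors {w4}; □q → p there: w4:T. ✓
w4: successors {w5}; □q → p there: w5:T. ✓
w5: successors {w6}; □q → p there: w6:T. ✓
w6: successors {w7}; □q → p there: w7:T. ✓
w7: successors {w0}; □q → p there: w0:T. ✓
— 8 worlds.

7 and 8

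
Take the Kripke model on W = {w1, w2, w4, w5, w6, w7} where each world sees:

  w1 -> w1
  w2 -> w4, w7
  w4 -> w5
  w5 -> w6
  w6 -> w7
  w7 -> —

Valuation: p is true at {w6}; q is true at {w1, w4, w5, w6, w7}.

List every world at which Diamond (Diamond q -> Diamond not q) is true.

{w2, w6}

w1: successors {w1}; Diamond q -> Diamond not q there: w1:F. ✗
w2: successors {w4, w7}; Diamond q -> Diamond not q there: w4:F, w7:T. ✓
w4: successors {w5}; Diamond q -> Diamond not q there: w5:F. ✗
w5: successors {w6}; Diamond q -> Diamond not q there: w6:F. ✗
w6: successors {w7}; Diamond q -> Diamond not q there: w7:T. ✓
w7: no successors, so Diamond (Diamond q -> Diamond not q) fails. ✗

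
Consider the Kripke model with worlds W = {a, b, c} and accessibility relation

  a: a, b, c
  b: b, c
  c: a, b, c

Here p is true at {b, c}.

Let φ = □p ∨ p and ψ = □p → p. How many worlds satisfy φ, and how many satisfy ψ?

For □p ∨ p:
a: □p is F, p is F. ✗
b: □p is T, p is T. ✓
c: □p is F, p is T. ✓
— 2 worlds.
For □p → p:
a: □p is F, p is F. ✓
b: □p is T, p is T. ✓
c: □p is F, p is T. ✓
— 3 worlds.

2 and 3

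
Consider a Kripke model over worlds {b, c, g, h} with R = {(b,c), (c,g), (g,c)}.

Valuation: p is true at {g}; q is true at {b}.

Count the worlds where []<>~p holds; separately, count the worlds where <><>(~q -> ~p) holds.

For []<>~p:
b: successors {c}; <>~p there: c:F. ✗
c: successors {g}; <>~p there: g:T. ✓
g: successors {c}; <>~p there: c:F. ✗
h: no successors, so []<>~p holds vacuously. ✓
— 2 worlds.
For <><>(~q -> ~p):
b: successors {c}; <>(~q -> ~p) there: c:F. ✗
c: successors {g}; <>(~q -> ~p) there: g:T. ✓
g: successors {c}; <>(~q -> ~p) there: c:F. ✗
h: no successors, so <><>(~q -> ~p) fails. ✗
— 1 world.

2 and 1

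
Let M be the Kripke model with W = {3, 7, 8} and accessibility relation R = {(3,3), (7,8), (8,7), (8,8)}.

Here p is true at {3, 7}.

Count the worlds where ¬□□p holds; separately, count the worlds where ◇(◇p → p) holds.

For ¬□□p:
3: □□p is T. ✗
7: □□p is F. ✓
8: □□p is F. ✓
— 2 worlds.
For ◇(◇p → p):
3: successors {3}; ◇p → p there: 3:T. ✓
7: successors {8}; ◇p → p there: 8:F. ✗
8: successors {7, 8}; ◇p → p there: 7:T, 8:F. ✓
— 2 worlds.

2 and 2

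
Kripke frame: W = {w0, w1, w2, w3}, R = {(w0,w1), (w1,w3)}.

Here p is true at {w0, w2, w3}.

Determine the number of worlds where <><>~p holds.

0

w0: successors {w1}; <>~p there: w1:F. ✗
w1: successors {w3}; <>~p there: w3:F. ✗
w2: no successors, so <><>~p fails. ✗
w3: no successors, so <><>~p fails. ✗
Satisfying worlds: ∅.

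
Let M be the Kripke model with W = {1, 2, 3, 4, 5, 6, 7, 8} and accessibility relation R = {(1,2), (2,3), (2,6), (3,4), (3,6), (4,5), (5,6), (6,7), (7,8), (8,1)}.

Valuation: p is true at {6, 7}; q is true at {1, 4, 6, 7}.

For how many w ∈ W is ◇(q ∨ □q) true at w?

1: successors {2}; q ∨ □q there: 2:F. ✗
2: successors {3, 6}; q ∨ □q there: 3:T, 6:T. ✓
3: successors {4, 6}; q ∨ □q there: 4:T, 6:T. ✓
4: successors {5}; q ∨ □q there: 5:T. ✓
5: successors {6}; q ∨ □q there: 6:T. ✓
6: successors {7}; q ∨ □q there: 7:T. ✓
7: successors {8}; q ∨ □q there: 8:T. ✓
8: successors {1}; q ∨ □q there: 1:T. ✓
Satisfying worlds: {2, 3, 4, 5, 6, 7, 8}.

7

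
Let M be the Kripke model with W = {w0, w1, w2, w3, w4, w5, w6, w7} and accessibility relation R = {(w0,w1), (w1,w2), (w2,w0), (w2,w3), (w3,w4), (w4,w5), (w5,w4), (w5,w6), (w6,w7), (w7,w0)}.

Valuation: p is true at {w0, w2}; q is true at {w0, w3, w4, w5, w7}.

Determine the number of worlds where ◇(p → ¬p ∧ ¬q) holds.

w0: successors {w1}; p → ¬p ∧ ¬q there: w1:T. ✓
w1: successors {w2}; p → ¬p ∧ ¬q there: w2:F. ✗
w2: successors {w0, w3}; p → ¬p ∧ ¬q there: w0:F, w3:T. ✓
w3: successors {w4}; p → ¬p ∧ ¬q there: w4:T. ✓
w4: successors {w5}; p → ¬p ∧ ¬q there: w5:T. ✓
w5: successors {w4, w6}; p → ¬p ∧ ¬q there: w4:T, w6:T. ✓
w6: successors {w7}; p → ¬p ∧ ¬q there: w7:T. ✓
w7: successors {w0}; p → ¬p ∧ ¬q there: w0:F. ✗
Satisfying worlds: {w0, w2, w3, w4, w5, w6}.

6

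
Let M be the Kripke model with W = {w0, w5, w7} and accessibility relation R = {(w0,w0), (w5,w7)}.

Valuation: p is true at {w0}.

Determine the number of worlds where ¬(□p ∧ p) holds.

2

w0: □p ∧ p is T. ✗
w5: □p ∧ p is F. ✓
w7: □p ∧ p is F. ✓
Satisfying worlds: {w5, w7}.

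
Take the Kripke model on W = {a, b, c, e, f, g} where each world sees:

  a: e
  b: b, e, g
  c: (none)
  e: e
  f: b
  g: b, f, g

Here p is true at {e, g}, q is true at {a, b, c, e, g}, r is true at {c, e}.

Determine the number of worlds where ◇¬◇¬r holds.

3

a: successors {e}; ¬◇¬r there: e:T. ✓
b: successors {b, e, g}; ¬◇¬r there: b:F, e:T, g:F. ✓
c: no successors, so ◇¬◇¬r fails. ✗
e: successors {e}; ¬◇¬r there: e:T. ✓
f: successors {b}; ¬◇¬r there: b:F. ✗
g: successors {b, f, g}; ¬◇¬r there: b:F, f:F, g:F. ✗
Satisfying worlds: {a, b, e}.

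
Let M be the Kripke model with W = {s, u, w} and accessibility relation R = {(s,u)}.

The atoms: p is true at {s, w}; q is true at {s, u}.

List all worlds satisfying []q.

{s, u, w}

s: successors {u}; q there: u:T. ✓
u: no successors, so []q holds vacuously. ✓
w: no successors, so []q holds vacuously. ✓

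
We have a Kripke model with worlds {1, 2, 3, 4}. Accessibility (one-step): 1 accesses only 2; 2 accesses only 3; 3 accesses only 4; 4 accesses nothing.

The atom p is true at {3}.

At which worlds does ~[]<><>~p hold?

1: []<><>~p is T. ✗
2: []<><>~p is F. ✓
3: []<><>~p is F. ✓
4: []<><>~p is T. ✗

{2, 3}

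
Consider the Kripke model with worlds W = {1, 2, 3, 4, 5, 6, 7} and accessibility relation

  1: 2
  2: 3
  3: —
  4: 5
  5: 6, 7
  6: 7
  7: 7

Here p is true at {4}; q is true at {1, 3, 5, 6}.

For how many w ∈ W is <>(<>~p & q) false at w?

5

1: successors {2}; <>~p & q there: 2:F. ✗
2: successors {3}; <>~p & q there: 3:F. ✗
3: no successors, so <>(<>~p & q) fails. ✗
4: successors {5}; <>~p & q there: 5:T. ✓
5: successors {6, 7}; <>~p & q there: 6:T, 7:F. ✓
6: successors {7}; <>~p & q there: 7:F. ✗
7: successors {7}; <>~p & q there: 7:F. ✗
Satisfying worlds: {4, 5}.
So <>(<>~p & q) fails at the other 5 worlds.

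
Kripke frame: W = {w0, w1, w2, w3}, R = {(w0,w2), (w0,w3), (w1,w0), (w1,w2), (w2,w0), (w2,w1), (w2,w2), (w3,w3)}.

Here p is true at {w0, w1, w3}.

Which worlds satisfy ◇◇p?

w0: successors {w2, w3}; ◇p there: w2:T, w3:T. ✓
w1: successors {w0, w2}; ◇p there: w0:T, w2:T. ✓
w2: successors {w0, w1, w2}; ◇p there: w0:T, w1:T, w2:T. ✓
w3: successors {w3}; ◇p there: w3:T. ✓

{w0, w1, w2, w3}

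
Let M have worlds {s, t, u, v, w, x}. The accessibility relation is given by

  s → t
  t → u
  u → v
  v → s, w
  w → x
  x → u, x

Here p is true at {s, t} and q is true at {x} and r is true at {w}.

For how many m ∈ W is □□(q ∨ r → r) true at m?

s: successors {t}; □(q ∨ r → r) there: t:T. ✓
t: successors {u}; □(q ∨ r → r) there: u:T. ✓
u: successors {v}; □(q ∨ r → r) there: v:T. ✓
v: successors {s, w}; □(q ∨ r → r) there: s:T, w:F. ✗
w: successors {x}; □(q ∨ r → r) there: x:F. ✗
x: successors {u, x}; □(q ∨ r → r) there: u:T, x:F. ✗
Satisfying worlds: {s, t, u}.

3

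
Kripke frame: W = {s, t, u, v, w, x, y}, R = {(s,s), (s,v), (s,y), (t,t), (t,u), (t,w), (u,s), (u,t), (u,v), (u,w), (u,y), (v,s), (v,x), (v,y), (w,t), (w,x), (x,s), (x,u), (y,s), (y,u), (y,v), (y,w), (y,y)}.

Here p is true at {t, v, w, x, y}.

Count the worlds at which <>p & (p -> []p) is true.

3

s: <>p is T, p -> []p is T. ✓
t: <>p is T, p -> []p is F. ✗
u: <>p is T, p -> []p is T. ✓
v: <>p is T, p -> []p is F. ✗
w: <>p is T, p -> []p is T. ✓
x: <>p is F, p -> []p is F. ✗
y: <>p is T, p -> []p is F. ✗
Satisfying worlds: {s, u, w}.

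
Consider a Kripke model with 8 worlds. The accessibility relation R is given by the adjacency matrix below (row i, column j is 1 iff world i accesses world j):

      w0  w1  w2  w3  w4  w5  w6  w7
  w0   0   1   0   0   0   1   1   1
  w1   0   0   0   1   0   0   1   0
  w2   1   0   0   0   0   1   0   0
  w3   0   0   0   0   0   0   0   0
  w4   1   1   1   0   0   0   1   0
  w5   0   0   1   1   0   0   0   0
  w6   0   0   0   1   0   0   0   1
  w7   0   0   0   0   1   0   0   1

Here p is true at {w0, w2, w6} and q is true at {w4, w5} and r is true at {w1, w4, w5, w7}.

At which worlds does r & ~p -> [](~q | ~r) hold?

{w0, w1, w2, w3, w4, w5, w6}

w0: r & ~p is F, [](~q | ~r) is F. ✓
w1: r & ~p is T, [](~q | ~r) is T. ✓
w2: r & ~p is F, [](~q | ~r) is F. ✓
w3: r & ~p is F, [](~q | ~r) is T. ✓
w4: r & ~p is T, [](~q | ~r) is T. ✓
w5: r & ~p is T, [](~q | ~r) is T. ✓
w6: r & ~p is F, [](~q | ~r) is T. ✓
w7: r & ~p is T, [](~q | ~r) is F. ✗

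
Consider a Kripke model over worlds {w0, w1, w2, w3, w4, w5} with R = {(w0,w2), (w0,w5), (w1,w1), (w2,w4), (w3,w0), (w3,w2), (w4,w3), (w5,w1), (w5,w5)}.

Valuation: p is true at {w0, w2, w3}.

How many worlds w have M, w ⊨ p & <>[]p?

1

w0: p is T, <>[]p is F. ✗
w1: p is F, <>[]p is F. ✗
w2: p is T, <>[]p is T. ✓
w3: p is T, <>[]p is F. ✗
w4: p is F, <>[]p is T. ✗
w5: p is F, <>[]p is F. ✗
Satisfying worlds: {w2}.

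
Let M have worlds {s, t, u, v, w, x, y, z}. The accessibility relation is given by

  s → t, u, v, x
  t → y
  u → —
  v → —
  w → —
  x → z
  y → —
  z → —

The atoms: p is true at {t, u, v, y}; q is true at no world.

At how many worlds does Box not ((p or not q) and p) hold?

s: successors {t, u, v, x}; not ((p or not q) and p) there: t:F, u:F, v:F, x:T. ✗
t: successors {y}; not ((p or not q) and p) there: y:F. ✗
u: no successors, so Box not ((p or not q) and p) holds vacuously. ✓
v: no successors, so Box not ((p or not q) and p) holds vacuously. ✓
w: no successors, so Box not ((p or not q) and p) holds vacuously. ✓
x: successors {z}; not ((p or not q) and p) there: z:T. ✓
y: no successors, so Box not ((p or not q) and p) holds vacuously. ✓
z: no successors, so Box not ((p or not q) and p) holds vacuously. ✓
Satisfying worlds: {u, v, w, x, y, z}.

6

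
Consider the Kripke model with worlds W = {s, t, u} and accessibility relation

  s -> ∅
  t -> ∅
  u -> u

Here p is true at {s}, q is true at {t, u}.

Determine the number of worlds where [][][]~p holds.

s: no successors, so [][][]~p holds vacuously. ✓
t: no successors, so [][][]~p holds vacuously. ✓
u: successors {u}; [][]~p there: u:T. ✓
Satisfying worlds: {s, t, u}.

3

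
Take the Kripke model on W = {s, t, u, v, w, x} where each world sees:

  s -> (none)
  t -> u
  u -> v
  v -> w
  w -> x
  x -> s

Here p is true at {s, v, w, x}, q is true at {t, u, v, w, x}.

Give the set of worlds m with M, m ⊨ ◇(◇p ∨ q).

s: no successors, so ◇(◇p ∨ q) fails. ✗
t: successors {u}; ◇p ∨ q there: u:T. ✓
u: successors {v}; ◇p ∨ q there: v:T. ✓
v: successors {w}; ◇p ∨ q there: w:T. ✓
w: successors {x}; ◇p ∨ q there: x:T. ✓
x: successors {s}; ◇p ∨ q there: s:F. ✗

{t, u, v, w}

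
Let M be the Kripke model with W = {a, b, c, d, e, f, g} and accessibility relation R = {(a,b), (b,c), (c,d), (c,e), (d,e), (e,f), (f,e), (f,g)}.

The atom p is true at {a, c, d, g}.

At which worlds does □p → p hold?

a: □p is F, p is T. ✓
b: □p is T, p is F. ✗
c: □p is F, p is T. ✓
d: □p is F, p is T. ✓
e: □p is F, p is F. ✓
f: □p is F, p is F. ✓
g: □p is T, p is T. ✓

{a, c, d, e, f, g}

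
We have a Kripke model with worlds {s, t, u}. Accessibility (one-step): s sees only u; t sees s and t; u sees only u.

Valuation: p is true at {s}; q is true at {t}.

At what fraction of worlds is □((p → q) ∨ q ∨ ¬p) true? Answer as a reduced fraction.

2/3

s: successors {u}; (p → q) ∨ q ∨ ¬p there: u:T. ✓
t: successors {s, t}; (p → q) ∨ q ∨ ¬p there: s:F, t:T. ✗
u: successors {u}; (p → q) ∨ q ∨ ¬p there: u:T. ✓
That's 2 of 3 worlds, so 2/3.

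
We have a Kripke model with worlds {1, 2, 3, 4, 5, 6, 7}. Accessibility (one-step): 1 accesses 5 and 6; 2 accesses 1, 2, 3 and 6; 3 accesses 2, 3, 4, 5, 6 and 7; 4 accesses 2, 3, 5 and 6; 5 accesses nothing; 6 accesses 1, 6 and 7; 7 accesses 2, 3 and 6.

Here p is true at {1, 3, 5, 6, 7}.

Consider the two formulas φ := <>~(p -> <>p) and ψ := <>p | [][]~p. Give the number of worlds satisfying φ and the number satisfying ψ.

For <>~(p -> <>p):
1: successors {5, 6}; ~(p -> <>p) there: 5:T, 6:F. ✓
2: successors {1, 2, 3, 6}; ~(p -> <>p) there: 1:F, 2:F, 3:F, 6:F. ✗
3: successors {2, 3, 4, 5, 6, 7}; ~(p -> <>p) there: 2:F, 3:F, 4:F, 5:T, 6:F, 7:F. ✓
4: successors {2, 3, 5, 6}; ~(p -> <>p) there: 2:F, 3:F, 5:T, 6:F. ✓
5: no successors, so <>~(p -> <>p) fails. ✗
6: successors {1, 6, 7}; ~(p -> <>p) there: 1:F, 6:F, 7:F. ✗
7: successors {2, 3, 6}; ~(p -> <>p) there: 2:F, 3:F, 6:F. ✗
— 3 worlds.
For <>p | [][]~p:
1: <>p is T, [][]~p is F. ✓
2: <>p is T, [][]~p is F. ✓
3: <>p is T, [][]~p is F. ✓
4: <>p is T, [][]~p is F. ✓
5: <>p is F, [][]~p is T. ✓
6: <>p is T, [][]~p is F. ✓
7: <>p is T, [][]~p is F. ✓
— 7 worlds.

3 and 7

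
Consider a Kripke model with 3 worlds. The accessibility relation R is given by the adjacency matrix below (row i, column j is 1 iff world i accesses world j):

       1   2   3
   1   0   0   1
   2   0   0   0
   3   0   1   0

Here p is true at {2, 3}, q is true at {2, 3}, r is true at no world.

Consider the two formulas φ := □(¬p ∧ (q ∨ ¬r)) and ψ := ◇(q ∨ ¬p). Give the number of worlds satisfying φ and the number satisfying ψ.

1 and 2

For □(¬p ∧ (q ∨ ¬r)):
1: successors {3}; ¬p ∧ (q ∨ ¬r) there: 3:F. ✗
2: no successors, so □(¬p ∧ (q ∨ ¬r)) holds vacuously. ✓
3: successors {2}; ¬p ∧ (q ∨ ¬r) there: 2:F. ✗
— 1 world.
For ◇(q ∨ ¬p):
1: successors {3}; q ∨ ¬p there: 3:T. ✓
2: no successors, so ◇(q ∨ ¬p) fails. ✗
3: successors {2}; q ∨ ¬p there: 2:T. ✓
— 2 worlds.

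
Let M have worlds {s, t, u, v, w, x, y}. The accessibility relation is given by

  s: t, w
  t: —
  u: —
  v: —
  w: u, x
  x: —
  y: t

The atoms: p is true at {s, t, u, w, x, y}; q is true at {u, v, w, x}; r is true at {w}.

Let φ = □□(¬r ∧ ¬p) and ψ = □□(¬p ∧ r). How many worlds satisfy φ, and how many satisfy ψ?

For □□(¬r ∧ ¬p):
s: successors {t, w}; □(¬r ∧ ¬p) there: t:T, w:F. ✗
t: no successors, so □□(¬r ∧ ¬p) holds vacuously. ✓
u: no successors, so □□(¬r ∧ ¬p) holds vacuously. ✓
v: no successors, so □□(¬r ∧ ¬p) holds vacuously. ✓
w: successors {u, x}; □(¬r ∧ ¬p) there: u:T, x:T. ✓
x: no successors, so □□(¬r ∧ ¬p) holds vacuously. ✓
y: successors {t}; □(¬r ∧ ¬p) there: t:T. ✓
— 6 worlds.
For □□(¬p ∧ r):
s: successors {t, w}; □(¬p ∧ r) there: t:T, w:F. ✗
t: no successors, so □□(¬p ∧ r) holds vacuously. ✓
u: no successors, so □□(¬p ∧ r) holds vacuously. ✓
v: no successors, so □□(¬p ∧ r) holds vacuously. ✓
w: successors {u, x}; □(¬p ∧ r) there: u:T, x:T. ✓
x: no successors, so □□(¬p ∧ r) holds vacuously. ✓
y: successors {t}; □(¬p ∧ r) there: t:T. ✓
— 6 worlds.

6 and 6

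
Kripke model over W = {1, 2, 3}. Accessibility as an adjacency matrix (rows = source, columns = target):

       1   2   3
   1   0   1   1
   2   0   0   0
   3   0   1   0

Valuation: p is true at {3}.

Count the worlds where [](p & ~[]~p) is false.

2

1: successors {2, 3}; p & ~[]~p there: 2:F, 3:F. ✗
2: no successors, so [](p & ~[]~p) holds vacuously. ✓
3: successors {2}; p & ~[]~p there: 2:F. ✗
Satisfying worlds: {2}.
So [](p & ~[]~p) fails at the other 2 worlds.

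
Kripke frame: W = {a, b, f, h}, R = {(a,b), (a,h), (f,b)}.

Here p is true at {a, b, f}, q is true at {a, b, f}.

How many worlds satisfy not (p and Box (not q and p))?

3

a: p and Box (not q and p) is F. ✓
b: p and Box (not q and p) is T. ✗
f: p and Box (not q and p) is F. ✓
h: p and Box (not q and p) is F. ✓
Satisfying worlds: {a, f, h}.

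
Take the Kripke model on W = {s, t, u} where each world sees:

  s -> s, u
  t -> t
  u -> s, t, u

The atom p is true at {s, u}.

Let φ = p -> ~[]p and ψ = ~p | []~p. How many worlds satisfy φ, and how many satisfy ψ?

For p -> ~[]p:
s: p is T, ~[]p is F. ✗
t: p is F, ~[]p is T. ✓
u: p is T, ~[]p is T. ✓
— 2 worlds.
For ~p | []~p:
s: ~p is F, []~p is F. ✗
t: ~p is T, []~p is T. ✓
u: ~p is F, []~p is F. ✗
— 1 world.

2 and 1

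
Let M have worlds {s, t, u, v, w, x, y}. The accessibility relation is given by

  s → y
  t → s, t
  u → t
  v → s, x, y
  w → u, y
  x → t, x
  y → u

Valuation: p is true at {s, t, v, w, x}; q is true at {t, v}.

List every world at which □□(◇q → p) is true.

{t, u, x, y}

s: successors {y}; □(◇q → p) there: y:F. ✗
t: successors {s, t}; □(◇q → p) there: s:T, t:T. ✓
u: successors {t}; □(◇q → p) there: t:T. ✓
v: successors {s, x, y}; □(◇q → p) there: s:T, x:T, y:F. ✗
w: successors {u, y}; □(◇q → p) there: u:T, y:F. ✗
x: successors {t, x}; □(◇q → p) there: t:T, x:T. ✓
y: successors {u}; □(◇q → p) there: u:T. ✓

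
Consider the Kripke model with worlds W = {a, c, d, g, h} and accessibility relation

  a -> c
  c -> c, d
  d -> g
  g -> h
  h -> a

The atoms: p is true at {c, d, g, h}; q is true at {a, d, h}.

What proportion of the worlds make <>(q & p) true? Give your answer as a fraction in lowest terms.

2/5

a: successors {c}; q & p there: c:F. ✗
c: successors {c, d}; q & p there: c:F, d:T. ✓
d: successors {g}; q & p there: g:F. ✗
g: successors {h}; q & p there: h:T. ✓
h: successors {a}; q & p there: a:F. ✗
That's 2 of 5 worlds, so 2/5.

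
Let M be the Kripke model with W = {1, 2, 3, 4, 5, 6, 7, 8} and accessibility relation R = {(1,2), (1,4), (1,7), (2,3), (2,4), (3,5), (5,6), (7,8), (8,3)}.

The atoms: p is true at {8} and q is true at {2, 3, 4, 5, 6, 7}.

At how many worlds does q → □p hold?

1: q is F, □p is F. ✓
2: q is T, □p is F. ✗
3: q is T, □p is F. ✗
4: q is T, □p is T. ✓
5: q is T, □p is F. ✗
6: q is T, □p is T. ✓
7: q is T, □p is T. ✓
8: q is F, □p is F. ✓
Satisfying worlds: {1, 4, 6, 7, 8}.

5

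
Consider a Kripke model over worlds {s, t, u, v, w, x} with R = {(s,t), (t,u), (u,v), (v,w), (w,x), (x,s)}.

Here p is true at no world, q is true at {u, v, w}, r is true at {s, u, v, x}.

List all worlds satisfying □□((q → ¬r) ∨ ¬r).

s: successors {t}; □((q → ¬r) ∨ ¬r) there: t:F. ✗
t: successors {u}; □((q → ¬r) ∨ ¬r) there: u:F. ✗
u: successors {v}; □((q → ¬r) ∨ ¬r) there: v:T. ✓
v: successors {w}; □((q → ¬r) ∨ ¬r) there: w:T. ✓
w: successors {x}; □((q → ¬r) ∨ ¬r) there: x:T. ✓
x: successors {s}; □((q → ¬r) ∨ ¬r) there: s:T. ✓

{u, v, w, x}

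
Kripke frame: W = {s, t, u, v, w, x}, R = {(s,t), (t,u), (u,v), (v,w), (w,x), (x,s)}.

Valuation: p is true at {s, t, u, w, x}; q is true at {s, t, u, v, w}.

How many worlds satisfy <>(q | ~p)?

5

s: successors {t}; q | ~p there: t:T. ✓
t: successors {u}; q | ~p there: u:T. ✓
u: successors {v}; q | ~p there: v:T. ✓
v: successors {w}; q | ~p there: w:T. ✓
w: successors {x}; q | ~p there: x:F. ✗
x: successors {s}; q | ~p there: s:T. ✓
Satisfying worlds: {s, t, u, v, x}.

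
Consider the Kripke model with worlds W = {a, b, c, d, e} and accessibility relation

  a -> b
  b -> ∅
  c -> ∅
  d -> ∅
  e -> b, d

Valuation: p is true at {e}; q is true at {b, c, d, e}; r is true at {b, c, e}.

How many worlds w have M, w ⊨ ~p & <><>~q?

0

a: ~p is T, <><>~q is F. ✗
b: ~p is T, <><>~q is F. ✗
c: ~p is T, <><>~q is F. ✗
d: ~p is T, <><>~q is F. ✗
e: ~p is F, <><>~q is F. ✗
Satisfying worlds: ∅.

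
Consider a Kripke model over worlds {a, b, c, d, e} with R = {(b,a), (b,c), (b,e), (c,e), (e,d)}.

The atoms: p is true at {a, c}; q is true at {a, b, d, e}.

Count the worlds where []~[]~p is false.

a: no successors, so []~[]~p holds vacuously. ✓
b: successors {a, c, e}; ~[]~p there: a:F, c:F, e:F. ✗
c: successors {e}; ~[]~p there: e:F. ✗
d: no successors, so []~[]~p holds vacuously. ✓
e: successors {d}; ~[]~p there: d:F. ✗
Satisfying worlds: {a, d}.
So []~[]~p fails at the other 3 worlds.

3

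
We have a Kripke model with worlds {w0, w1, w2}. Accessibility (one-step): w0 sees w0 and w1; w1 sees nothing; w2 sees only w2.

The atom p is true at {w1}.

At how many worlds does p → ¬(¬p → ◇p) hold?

2

w0: p is F, ¬(¬p → ◇p) is F. ✓
w1: p is T, ¬(¬p → ◇p) is F. ✗
w2: p is F, ¬(¬p → ◇p) is T. ✓
Satisfying worlds: {w0, w2}.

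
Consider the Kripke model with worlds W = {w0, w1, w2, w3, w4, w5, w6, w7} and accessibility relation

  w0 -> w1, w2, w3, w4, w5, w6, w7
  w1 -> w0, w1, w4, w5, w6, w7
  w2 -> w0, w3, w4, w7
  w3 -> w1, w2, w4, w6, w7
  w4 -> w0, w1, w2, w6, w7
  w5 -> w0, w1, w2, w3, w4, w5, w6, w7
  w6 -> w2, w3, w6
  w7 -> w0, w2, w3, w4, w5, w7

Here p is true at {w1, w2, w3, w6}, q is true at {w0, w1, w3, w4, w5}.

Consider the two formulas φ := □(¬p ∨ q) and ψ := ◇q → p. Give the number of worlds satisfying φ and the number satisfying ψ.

For □(¬p ∨ q):
w0: successors {w1, w2, w3, w4, w5, w6, w7}; ¬p ∨ q there: w1:T, w2:F, w3:T, w4:T, w5:T, w6:F, w7:T. ✗
w1: successors {w0, w1, w4, w5, w6, w7}; ¬p ∨ q there: w0:T, w1:T, w4:T, w5:T, w6:F, w7:T. ✗
w2: successors {w0, w3, w4, w7}; ¬p ∨ q there: w0:T, w3:T, w4:T, w7:T. ✓
w3: successors {w1, w2, w4, w6, w7}; ¬p ∨ q there: w1:T, w2:F, w4:T, w6:F, w7:T. ✗
w4: successors {w0, w1, w2, w6, w7}; ¬p ∨ q there: w0:T, w1:T, w2:F, w6:F, w7:T. ✗
w5: successors {w0, w1, w2, w3, w4, w5, w6, w7}; ¬p ∨ q there: w0:T, w1:T, w2:F, w3:T, w4:T, w5:T, w6:F, w7:T. ✗
w6: successors {w2, w3, w6}; ¬p ∨ q there: w2:F, w3:T, w6:F. ✗
w7: successors {w0, w2, w3, w4, w5, w7}; ¬p ∨ q there: w0:T, w2:F, w3:T, w4:T, w5:T, w7:T. ✗
— 1 world.
For ◇q → p:
w0: ◇q is T, p is F. ✗
w1: ◇q is T, p is T. ✓
w2: ◇q is T, p is T. ✓
w3: ◇q is T, p is T. ✓
w4: ◇q is T, p is F. ✗
w5: ◇q is T, p is F. ✗
w6: ◇q is T, p is T. ✓
w7: ◇q is T, p is F. ✗
— 4 worlds.

1 and 4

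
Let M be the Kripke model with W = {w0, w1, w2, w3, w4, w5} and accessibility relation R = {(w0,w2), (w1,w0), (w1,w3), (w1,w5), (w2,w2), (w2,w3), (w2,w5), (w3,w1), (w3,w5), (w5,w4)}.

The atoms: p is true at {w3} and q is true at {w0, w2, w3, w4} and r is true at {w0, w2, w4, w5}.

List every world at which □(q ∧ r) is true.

{w0, w4, w5}

w0: successors {w2}; q ∧ r there: w2:T. ✓
w1: successors {w0, w3, w5}; q ∧ r there: w0:T, w3:F, w5:F. ✗
w2: successors {w2, w3, w5}; q ∧ r there: w2:T, w3:F, w5:F. ✗
w3: successors {w1, w5}; q ∧ r there: w1:F, w5:F. ✗
w4: no successors, so □(q ∧ r) holds vacuously. ✓
w5: successors {w4}; q ∧ r there: w4:T. ✓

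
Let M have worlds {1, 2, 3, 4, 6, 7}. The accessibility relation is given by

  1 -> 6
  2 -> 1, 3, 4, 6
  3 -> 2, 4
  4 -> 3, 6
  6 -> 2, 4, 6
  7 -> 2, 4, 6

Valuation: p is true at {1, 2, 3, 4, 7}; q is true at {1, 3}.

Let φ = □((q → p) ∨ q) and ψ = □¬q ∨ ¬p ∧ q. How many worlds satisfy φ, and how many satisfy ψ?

For □((q → p) ∨ q):
1: successors {6}; (q → p) ∨ q there: 6:T. ✓
2: successors {1, 3, 4, 6}; (q → p) ∨ q there: 1:T, 3:T, 4:T, 6:T. ✓
3: successors {2, 4}; (q → p) ∨ q there: 2:T, 4:T. ✓
4: successors {3, 6}; (q → p) ∨ q there: 3:T, 6:T. ✓
6: successors {2, 4, 6}; (q → p) ∨ q there: 2:T, 4:T, 6:T. ✓
7: successors {2, 4, 6}; (q → p) ∨ q there: 2:T, 4:T, 6:T. ✓
— 6 worlds.
For □¬q ∨ ¬p ∧ q:
1: □¬q is T, ¬p ∧ q is F. ✓
2: □¬q is F, ¬p ∧ q is F. ✗
3: □¬q is T, ¬p ∧ q is F. ✓
4: □¬q is F, ¬p ∧ q is F. ✗
6: □¬q is T, ¬p ∧ q is F. ✓
7: □¬q is T, ¬p ∧ q is F. ✓
— 4 worlds.

6 and 4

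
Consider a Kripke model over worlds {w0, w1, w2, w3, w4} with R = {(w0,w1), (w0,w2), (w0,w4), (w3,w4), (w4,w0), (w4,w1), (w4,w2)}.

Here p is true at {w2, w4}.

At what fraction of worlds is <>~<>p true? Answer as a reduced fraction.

w0: successors {w1, w2, w4}; ~<>p there: w1:T, w2:T, w4:F. ✓
w1: no successors, so <>~<>p fails. ✗
w2: no successors, so <>~<>p fails. ✗
w3: successors {w4}; ~<>p there: w4:F. ✗
w4: successors {w0, w1, w2}; ~<>p there: w0:F, w1:T, w2:T. ✓
That's 2 of 5 worlds, so 2/5.

2/5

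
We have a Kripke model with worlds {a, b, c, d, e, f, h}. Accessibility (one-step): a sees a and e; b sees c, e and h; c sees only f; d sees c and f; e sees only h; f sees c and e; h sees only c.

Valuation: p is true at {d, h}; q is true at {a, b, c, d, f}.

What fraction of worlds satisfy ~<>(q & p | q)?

1/7

a: <>(q & p | q) is T. ✗
b: <>(q & p | q) is T. ✗
c: <>(q & p | q) is T. ✗
d: <>(q & p | q) is T. ✗
e: <>(q & p | q) is F. ✓
f: <>(q & p | q) is T. ✗
h: <>(q & p | q) is T. ✗
That's 1 of 7 worlds, so 1/7.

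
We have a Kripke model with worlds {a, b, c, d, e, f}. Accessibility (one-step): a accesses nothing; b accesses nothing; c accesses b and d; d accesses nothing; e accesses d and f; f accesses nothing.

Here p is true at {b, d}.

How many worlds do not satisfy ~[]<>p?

a: []<>p is T. ✗
b: []<>p is T. ✗
c: []<>p is F. ✓
d: []<>p is T. ✗
e: []<>p is F. ✓
f: []<>p is T. ✗
Satisfying worlds: {c, e}.
So ~[]<>p fails at the other 4 worlds.

4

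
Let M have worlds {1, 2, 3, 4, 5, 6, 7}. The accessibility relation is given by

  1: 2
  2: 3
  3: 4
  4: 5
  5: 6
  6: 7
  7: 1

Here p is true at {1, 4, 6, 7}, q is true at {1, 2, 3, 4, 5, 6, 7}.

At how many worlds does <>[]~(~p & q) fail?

3

1: successors {2}; []~(~p & q) there: 2:F. ✗
2: successors {3}; []~(~p & q) there: 3:T. ✓
3: successors {4}; []~(~p & q) there: 4:F. ✗
4: successors {5}; []~(~p & q) there: 5:T. ✓
5: successors {6}; []~(~p & q) there: 6:T. ✓
6: successors {7}; []~(~p & q) there: 7:T. ✓
7: successors {1}; []~(~p & q) there: 1:F. ✗
Satisfying worlds: {2, 4, 5, 6}.
So <>[]~(~p & q) fails at the other 3 worlds.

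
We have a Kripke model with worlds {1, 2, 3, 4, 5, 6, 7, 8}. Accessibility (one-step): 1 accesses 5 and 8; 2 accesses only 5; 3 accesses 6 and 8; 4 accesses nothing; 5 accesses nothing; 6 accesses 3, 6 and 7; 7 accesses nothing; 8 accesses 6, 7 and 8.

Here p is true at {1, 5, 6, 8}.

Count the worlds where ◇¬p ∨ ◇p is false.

3

1: ◇¬p is F, ◇p is T. ✓
2: ◇¬p is F, ◇p is T. ✓
3: ◇¬p is F, ◇p is T. ✓
4: ◇¬p is F, ◇p is F. ✗
5: ◇¬p is F, ◇p is F. ✗
6: ◇¬p is T, ◇p is T. ✓
7: ◇¬p is F, ◇p is F. ✗
8: ◇¬p is T, ◇p is T. ✓
Satisfying worlds: {1, 2, 3, 6, 8}.
So ◇¬p ∨ ◇p fails at the other 3 worlds.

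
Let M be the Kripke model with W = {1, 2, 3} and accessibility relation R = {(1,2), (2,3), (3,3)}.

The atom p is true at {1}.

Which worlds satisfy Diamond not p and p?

{1}

1: Diamond not p is T, p is T. ✓
2: Diamond not p is T, p is F. ✗
3: Diamond not p is T, p is F. ✗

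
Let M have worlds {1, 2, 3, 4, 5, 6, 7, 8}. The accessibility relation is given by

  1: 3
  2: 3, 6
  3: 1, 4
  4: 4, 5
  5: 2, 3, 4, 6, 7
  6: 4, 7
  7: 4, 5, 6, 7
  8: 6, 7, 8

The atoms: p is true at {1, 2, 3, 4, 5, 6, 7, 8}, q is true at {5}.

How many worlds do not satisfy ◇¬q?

1: successors {3}; ¬q there: 3:T. ✓
2: successors {3, 6}; ¬q there: 3:T, 6:T. ✓
3: successors {1, 4}; ¬q there: 1:T, 4:T. ✓
4: successors {4, 5}; ¬q there: 4:T, 5:F. ✓
5: successors {2, 3, 4, 6, 7}; ¬q there: 2:T, 3:T, 4:T, 6:T, 7:T. ✓
6: successors {4, 7}; ¬q there: 4:T, 7:T. ✓
7: successors {4, 5, 6, 7}; ¬q there: 4:T, 5:F, 6:T, 7:T. ✓
8: successors {6, 7, 8}; ¬q there: 6:T, 7:T, 8:T. ✓
Satisfying worlds: {1, 2, 3, 4, 5, 6, 7, 8}.
So ◇¬q fails at the other 0 worlds.

0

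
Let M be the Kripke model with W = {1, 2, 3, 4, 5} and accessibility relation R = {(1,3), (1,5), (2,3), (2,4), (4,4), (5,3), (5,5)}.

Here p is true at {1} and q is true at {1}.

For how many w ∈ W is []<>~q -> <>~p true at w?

4

1: []<>~q is F, <>~p is T. ✓
2: []<>~q is F, <>~p is T. ✓
3: []<>~q is T, <>~p is F. ✗
4: []<>~q is T, <>~p is T. ✓
5: []<>~q is F, <>~p is T. ✓
Satisfying worlds: {1, 2, 4, 5}.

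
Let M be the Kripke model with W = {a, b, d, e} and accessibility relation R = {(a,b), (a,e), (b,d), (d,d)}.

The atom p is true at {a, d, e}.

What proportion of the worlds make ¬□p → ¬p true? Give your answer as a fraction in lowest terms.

3/4

a: ¬□p is T, ¬p is F. ✗
b: ¬□p is F, ¬p is T. ✓
d: ¬□p is F, ¬p is F. ✓
e: ¬□p is F, ¬p is F. ✓
That's 3 of 4 worlds, so 3/4.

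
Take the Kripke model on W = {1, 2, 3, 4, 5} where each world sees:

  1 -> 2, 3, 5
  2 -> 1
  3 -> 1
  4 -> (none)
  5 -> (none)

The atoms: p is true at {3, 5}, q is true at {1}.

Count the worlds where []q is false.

1: successors {2, 3, 5}; q there: 2:F, 3:F, 5:F. ✗
2: successors {1}; q there: 1:T. ✓
3: successors {1}; q there: 1:T. ✓
4: no successors, so []q holds vacuously. ✓
5: no successors, so []q holds vacuously. ✓
Satisfying worlds: {2, 3, 4, 5}.
So []q fails at the other 1 world.

1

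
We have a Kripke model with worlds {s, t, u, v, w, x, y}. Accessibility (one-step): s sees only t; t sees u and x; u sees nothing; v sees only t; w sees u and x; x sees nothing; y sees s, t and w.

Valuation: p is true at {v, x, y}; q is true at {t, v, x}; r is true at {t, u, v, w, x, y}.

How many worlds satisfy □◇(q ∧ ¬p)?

s: successors {t}; ◇(q ∧ ¬p) there: t:F. ✗
t: successors {u, x}; ◇(q ∧ ¬p) there: u:F, x:F. ✗
u: no successors, so □◇(q ∧ ¬p) holds vacuously. ✓
v: successors {t}; ◇(q ∧ ¬p) there: t:F. ✗
w: successors {u, x}; ◇(q ∧ ¬p) there: u:F, x:F. ✗
x: no successors, so □◇(q ∧ ¬p) holds vacuously. ✓
y: successors {s, t, w}; ◇(q ∧ ¬p) there: s:T, t:F, w:F. ✗
Satisfying worlds: {u, x}.

2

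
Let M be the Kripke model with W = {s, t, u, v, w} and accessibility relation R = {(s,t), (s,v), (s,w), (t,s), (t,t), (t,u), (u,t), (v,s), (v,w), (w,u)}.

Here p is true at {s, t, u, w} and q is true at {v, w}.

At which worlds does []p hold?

s: successors {t, v, w}; p there: t:T, v:F, w:T. ✗
t: successors {s, t, u}; p there: s:T, t:T, u:T. ✓
u: successors {t}; p there: t:T. ✓
v: successors {s, w}; p there: s:T, w:T. ✓
w: successors {u}; p there: u:T. ✓

{t, u, v, w}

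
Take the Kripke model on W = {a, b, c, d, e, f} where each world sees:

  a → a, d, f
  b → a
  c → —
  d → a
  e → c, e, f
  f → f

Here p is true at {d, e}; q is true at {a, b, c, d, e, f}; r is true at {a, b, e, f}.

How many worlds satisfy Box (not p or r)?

5

a: successors {a, d, f}; not p or r there: a:T, d:F, f:T. ✗
b: successors {a}; not p or r there: a:T. ✓
c: no successors, so Box (not p or r) holds vacuously. ✓
d: successors {a}; not p or r there: a:T. ✓
e: successors {c, e, f}; not p or r there: c:T, e:T, f:T. ✓
f: successors {f}; not p or r there: f:T. ✓
Satisfying worlds: {b, c, d, e, f}.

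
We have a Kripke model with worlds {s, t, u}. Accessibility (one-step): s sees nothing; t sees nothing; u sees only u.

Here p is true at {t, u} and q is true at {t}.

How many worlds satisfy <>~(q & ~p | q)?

1

s: no successors, so <>~(q & ~p | q) fails. ✗
t: no successors, so <>~(q & ~p | q) fails. ✗
u: successors {u}; ~(q & ~p | q) there: u:T. ✓
Satisfying worlds: {u}.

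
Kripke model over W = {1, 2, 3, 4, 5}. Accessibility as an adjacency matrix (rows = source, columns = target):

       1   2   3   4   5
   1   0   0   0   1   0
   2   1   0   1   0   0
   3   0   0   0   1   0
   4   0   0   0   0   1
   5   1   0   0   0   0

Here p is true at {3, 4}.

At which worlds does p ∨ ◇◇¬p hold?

1: p is F, ◇◇¬p is T. ✓
2: p is F, ◇◇¬p is F. ✗
3: p is T, ◇◇¬p is T. ✓
4: p is T, ◇◇¬p is T. ✓
5: p is F, ◇◇¬p is F. ✗

{1, 3, 4}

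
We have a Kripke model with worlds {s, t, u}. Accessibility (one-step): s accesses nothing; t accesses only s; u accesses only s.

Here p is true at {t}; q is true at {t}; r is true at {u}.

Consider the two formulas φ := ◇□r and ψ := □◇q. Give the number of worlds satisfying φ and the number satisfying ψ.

2 and 1

For ◇□r:
s: no successors, so ◇□r fails. ✗
t: successors {s}; □r there: s:T. ✓
u: successors {s}; □r there: s:T. ✓
— 2 worlds.
For □◇q:
s: no successors, so □◇q holds vacuously. ✓
t: successors {s}; ◇q there: s:F. ✗
u: successors {s}; ◇q there: s:F. ✗
— 1 world.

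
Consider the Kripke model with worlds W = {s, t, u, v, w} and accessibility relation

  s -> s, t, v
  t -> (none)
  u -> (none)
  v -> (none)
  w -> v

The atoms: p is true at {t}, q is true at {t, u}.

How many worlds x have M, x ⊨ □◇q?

s: successors {s, t, v}; ◇q there: s:T, t:F, v:F. ✗
t: no successors, so □◇q holds vacuously. ✓
u: no successors, so □◇q holds vacuously. ✓
v: no successors, so □◇q holds vacuously. ✓
w: successors {v}; ◇q there: v:F. ✗
Satisfying worlds: {t, u, v}.

3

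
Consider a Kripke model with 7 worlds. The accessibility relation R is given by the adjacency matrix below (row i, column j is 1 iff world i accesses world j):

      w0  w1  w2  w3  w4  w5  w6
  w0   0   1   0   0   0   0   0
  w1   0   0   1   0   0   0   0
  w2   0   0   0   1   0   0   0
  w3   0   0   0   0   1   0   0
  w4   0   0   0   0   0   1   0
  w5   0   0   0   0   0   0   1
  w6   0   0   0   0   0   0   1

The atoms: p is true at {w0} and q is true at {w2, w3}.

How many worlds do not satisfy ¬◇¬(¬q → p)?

5

w0: ◇¬(¬q → p) is T. ✗
w1: ◇¬(¬q → p) is F. ✓
w2: ◇¬(¬q → p) is F. ✓
w3: ◇¬(¬q → p) is T. ✗
w4: ◇¬(¬q → p) is T. ✗
w5: ◇¬(¬q → p) is T. ✗
w6: ◇¬(¬q → p) is T. ✗
Satisfying worlds: {w1, w2}.
So ¬◇¬(¬q → p) fails at the other 5 worlds.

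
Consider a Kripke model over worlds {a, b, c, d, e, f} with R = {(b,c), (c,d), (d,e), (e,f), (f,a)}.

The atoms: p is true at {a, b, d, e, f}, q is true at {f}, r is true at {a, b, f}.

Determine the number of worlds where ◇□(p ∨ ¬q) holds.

5

a: no successors, so ◇□(p ∨ ¬q) fails. ✗
b: successors {c}; □(p ∨ ¬q) there: c:T. ✓
c: successors {d}; □(p ∨ ¬q) there: d:T. ✓
d: successors {e}; □(p ∨ ¬q) there: e:T. ✓
e: successors {f}; □(p ∨ ¬q) there: f:T. ✓
f: successors {a}; □(p ∨ ¬q) there: a:T. ✓
Satisfying worlds: {b, c, d, e, f}.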